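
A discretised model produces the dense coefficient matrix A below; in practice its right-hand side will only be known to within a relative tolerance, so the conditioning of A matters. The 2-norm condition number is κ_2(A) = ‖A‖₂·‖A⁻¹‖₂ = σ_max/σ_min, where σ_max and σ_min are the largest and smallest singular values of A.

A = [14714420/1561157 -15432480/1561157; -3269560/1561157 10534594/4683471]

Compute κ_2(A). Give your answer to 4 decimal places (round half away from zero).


393.9000

form AᵀA = [135160130000/1449857929 -425748640240/4349573787; -425748640240/4349573787 1341124700356/13048721361] with trace 3041100916/15515721 and determinant 3841600/15515721
char-poly roots: 196 and 19600/15515721
σ_max=√196=14, σ_min=√(19600/15515721)=(140/3939) → κ = 393.9000


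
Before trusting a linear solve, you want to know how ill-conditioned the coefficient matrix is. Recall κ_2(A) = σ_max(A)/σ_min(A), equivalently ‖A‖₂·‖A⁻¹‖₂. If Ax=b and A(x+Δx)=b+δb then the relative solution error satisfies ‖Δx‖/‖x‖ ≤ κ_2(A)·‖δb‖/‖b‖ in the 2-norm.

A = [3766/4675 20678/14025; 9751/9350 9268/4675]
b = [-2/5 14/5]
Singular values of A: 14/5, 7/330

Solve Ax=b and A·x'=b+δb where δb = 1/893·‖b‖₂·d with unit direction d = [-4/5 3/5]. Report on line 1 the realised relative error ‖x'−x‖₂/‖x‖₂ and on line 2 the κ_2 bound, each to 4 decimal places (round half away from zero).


0.0016
0.1478

from the listed singular values, σ₁ = 14/5, σ_n = 7/330
condition number: (14/5) ÷ (7/330) = 132.0000
perturbation bound = 132.0000·1/893 = 0.1478
solve Ax = b  →  x = [-82.8571 45.0000]
‖b‖ = 2.8284, ‖x‖ = 94.2884
with δb = [-0.0025 0.0019], A·Δx = δb → ‖Δx‖ = 0.1493
dividing the unrounded norms, ‖Δx‖/‖x‖ = 0.0016
so the bound overstates the realised error by a factor of ≈ 93.3408 (computed from the unrounded values)


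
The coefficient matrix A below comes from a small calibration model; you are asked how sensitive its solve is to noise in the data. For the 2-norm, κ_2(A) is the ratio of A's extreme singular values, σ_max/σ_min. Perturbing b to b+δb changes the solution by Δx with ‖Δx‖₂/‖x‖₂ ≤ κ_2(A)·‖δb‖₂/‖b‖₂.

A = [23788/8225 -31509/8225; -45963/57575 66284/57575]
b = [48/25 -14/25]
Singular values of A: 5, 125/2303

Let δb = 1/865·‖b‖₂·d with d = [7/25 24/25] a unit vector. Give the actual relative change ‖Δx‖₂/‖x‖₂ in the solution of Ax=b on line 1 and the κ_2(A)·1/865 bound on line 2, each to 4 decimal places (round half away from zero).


σ_max = 5, σ_min = 125/2303
condition number: 5 ÷ (125/2303) = 92.1200
worst-case relative error ≤ 92.1200 × 1/865 = 0.1065
solve Ax = b  →  x = [0.2400 -0.3200]
2-norm of b is 2.0000; of x, 0.4000
re-solving with b+δb shifts x by Δx of norm 0.0426
relative error = 0.1065
realised/bound = 1 exactly: the bound is attained for this b and d

0.1065
0.1065


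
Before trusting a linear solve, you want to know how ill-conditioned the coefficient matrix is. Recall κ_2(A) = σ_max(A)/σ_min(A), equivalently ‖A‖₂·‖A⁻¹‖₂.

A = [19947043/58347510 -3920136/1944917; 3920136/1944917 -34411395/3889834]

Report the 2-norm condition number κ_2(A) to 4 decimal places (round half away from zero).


AᵀA = [8464368921529/2025242072100 -208373522368/11251344845; -208373522368/11251344845 740995818489/9001075876]; tr = 52108396217/602392050, det = 23088025/21418384
solving λ² − 52108396217/602392050·λ + 23088025/21418384 = 0 gives λ = 8649/100, 600625/48191364
σ_max=√(8649/100)=(93/10), σ_min=√(600625/48191364)=(775/6942) → κ = 83.3040

83.3040


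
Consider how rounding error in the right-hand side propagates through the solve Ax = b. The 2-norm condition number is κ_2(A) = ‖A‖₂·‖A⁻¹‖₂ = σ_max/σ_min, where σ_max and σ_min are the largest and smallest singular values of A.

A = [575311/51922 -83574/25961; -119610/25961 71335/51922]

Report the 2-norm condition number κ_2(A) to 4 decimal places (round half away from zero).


399.4000

M = AᵀA = [2297094409/15952036 -167495328/3988009; -167495328/3988009 195426841/15952036]. tr(M)=1246260625/7976018, det(M)=9765625/63808144
solving λ² − 1246260625/7976018·λ + 9765625/63808144 = 0 gives λ = 625/4, 15625/15952036
σ_max=√(625/4)=(25/2), σ_min=√(15625/15952036)=(125/3994) → κ = 399.4000


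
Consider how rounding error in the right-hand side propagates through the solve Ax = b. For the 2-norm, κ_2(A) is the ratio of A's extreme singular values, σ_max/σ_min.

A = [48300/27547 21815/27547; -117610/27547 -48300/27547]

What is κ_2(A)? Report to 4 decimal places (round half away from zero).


AᵀA = [95650900/4490161 39847500/4490161; 39847500/4490161 16620025/4490161]; tr = 664325/26569, det = 2500/26569
solving λ² − 664325/26569·λ + 2500/26569 = 0 gives λ = 25, 100/26569
so κ_2 = √(25 / (100/26569)) = 81.5000

81.5000


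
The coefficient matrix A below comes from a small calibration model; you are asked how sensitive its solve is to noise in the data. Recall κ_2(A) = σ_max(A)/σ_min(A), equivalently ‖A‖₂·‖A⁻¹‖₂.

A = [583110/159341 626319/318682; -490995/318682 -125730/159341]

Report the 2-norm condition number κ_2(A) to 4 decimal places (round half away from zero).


144.2000

form AᵀA = [9474231825/600936196 1263152880/150234049; 1263152880/150234049 2695311369/600936196] with trace 21054573/1039682 and determinant 164025/8317456
eigenvalues of AᵀA: λ = (tr ± √(tr²−4·det))/2 = 81/4, 2025/2079364
σ_max=√(81/4)=(9/2), σ_min=√(2025/2079364)=(45/1442) → κ = 144.2000


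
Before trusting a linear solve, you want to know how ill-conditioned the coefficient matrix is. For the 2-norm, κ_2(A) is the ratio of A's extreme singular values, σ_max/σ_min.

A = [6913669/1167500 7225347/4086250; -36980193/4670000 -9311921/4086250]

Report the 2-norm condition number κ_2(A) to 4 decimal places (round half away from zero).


209.2160

form AᵀA = [85292631159289/872356000000 21766850642133/763311500000; 21766850642133/763311500000 2778350239613/333948781250] with trace 7255948411961/68392710400 and determinant 2813772025/10942833664
eigenvalues of AᵀA: λ = (tr ± √(tr²−4·det))/2 = 10609/100, 6630625/2735708416
so κ_2 = √((10609/100) / (6630625/2735708416)) = 209.2160


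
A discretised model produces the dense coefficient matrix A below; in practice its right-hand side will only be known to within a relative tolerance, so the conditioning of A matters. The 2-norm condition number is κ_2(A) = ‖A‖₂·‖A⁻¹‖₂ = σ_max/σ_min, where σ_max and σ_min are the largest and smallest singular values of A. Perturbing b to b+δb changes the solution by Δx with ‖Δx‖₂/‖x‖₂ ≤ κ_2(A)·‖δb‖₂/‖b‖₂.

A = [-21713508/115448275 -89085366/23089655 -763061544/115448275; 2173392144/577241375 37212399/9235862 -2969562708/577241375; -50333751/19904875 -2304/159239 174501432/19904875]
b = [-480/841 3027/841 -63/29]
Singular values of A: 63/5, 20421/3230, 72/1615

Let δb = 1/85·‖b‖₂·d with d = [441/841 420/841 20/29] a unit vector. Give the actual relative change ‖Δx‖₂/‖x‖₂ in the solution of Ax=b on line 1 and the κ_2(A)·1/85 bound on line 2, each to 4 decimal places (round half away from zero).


σ_max = 63/5, σ_min = 72/1615
condition number: (63/5) ÷ (72/1615) = 282.6250
bound on ‖Δx‖/‖x‖: κ·ε = 282.6250·1/85 = 3.3250
solve Ax = b  →  x = [0.2810 0.4187 -0.1660]
‖b‖ = 4.2426, ‖x‖ = 0.5309
with δb = [0.0262 0.0249 0.0344], A·Δx = δb → ‖Δx‖ = 1.1196
relative error = 2.1089
tightness: 2.1089 against a bound of 3.3250 (unrounded ratio ≈ 0.6342)

2.1089
3.3250


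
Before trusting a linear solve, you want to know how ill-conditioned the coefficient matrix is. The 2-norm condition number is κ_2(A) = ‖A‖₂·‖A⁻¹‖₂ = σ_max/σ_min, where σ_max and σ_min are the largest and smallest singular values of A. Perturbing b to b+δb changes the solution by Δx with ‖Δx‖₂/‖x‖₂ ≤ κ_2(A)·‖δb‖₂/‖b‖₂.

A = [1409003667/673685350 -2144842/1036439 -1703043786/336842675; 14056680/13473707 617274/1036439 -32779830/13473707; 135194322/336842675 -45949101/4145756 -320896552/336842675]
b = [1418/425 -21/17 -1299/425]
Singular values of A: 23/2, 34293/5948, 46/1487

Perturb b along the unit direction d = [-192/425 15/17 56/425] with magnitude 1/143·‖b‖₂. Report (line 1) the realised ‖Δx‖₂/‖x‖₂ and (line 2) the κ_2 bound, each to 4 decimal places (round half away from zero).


largest singular value 23/2, smallest 46/1487
κ_2(A) = (23/2) / (46/1487) = 371.7500
worst-case relative error ≤ 371.7500 × 1/143 = 2.5997
solve Ax = b  →  x = [-89.3378 0.2839 -37.7327]
2-norm of b is 4.6904; of x, 96.9798
with δb = [-0.0148 0.0289 0.0043], A·Δx = δb → ‖Δx‖ = 1.0603
dividing the unrounded norms, ‖Δx‖/‖x‖ = 0.0109
realised/bound (from unrounded values) ≈ 0.0042

0.0109
2.5997


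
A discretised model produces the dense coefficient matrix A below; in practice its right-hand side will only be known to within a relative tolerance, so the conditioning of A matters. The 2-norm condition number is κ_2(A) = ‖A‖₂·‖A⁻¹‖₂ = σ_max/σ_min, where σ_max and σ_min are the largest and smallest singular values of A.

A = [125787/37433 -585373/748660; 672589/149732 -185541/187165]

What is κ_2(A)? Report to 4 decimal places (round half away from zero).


AᵀA = [705533872825/22419671824 -9921257460/1401229489; -9921257460/1401229489 35738758081/22419671824]; tr = 220485613/6668552, det = 6996025/213393664
eigenvalues of AᵀA: λ = (tr ± √(tr²−4·det))/2 = 529/16, 13225/13337104
σ_max=√(529/16)=(23/4), σ_min=√(13225/13337104)=(115/3652) → κ = 182.6000

182.6000


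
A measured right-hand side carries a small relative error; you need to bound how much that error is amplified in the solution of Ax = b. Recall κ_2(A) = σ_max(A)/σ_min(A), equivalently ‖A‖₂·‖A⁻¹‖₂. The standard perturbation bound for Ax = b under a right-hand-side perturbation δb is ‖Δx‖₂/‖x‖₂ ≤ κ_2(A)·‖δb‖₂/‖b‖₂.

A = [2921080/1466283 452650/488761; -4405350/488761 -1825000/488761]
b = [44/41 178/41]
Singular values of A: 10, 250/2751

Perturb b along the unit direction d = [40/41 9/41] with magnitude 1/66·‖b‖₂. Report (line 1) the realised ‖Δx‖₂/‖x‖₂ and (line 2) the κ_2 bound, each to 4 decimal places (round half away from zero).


largest singular value 10, smallest 250/2751
κ_2(A) = 10 / (250/2751) = 110.0400
κ_2(A)·‖δb‖/‖b‖ = 1.6673
solve Ax = b  →  x = [-8.8338 20.1612]
2-norm of b is 4.4721; of x, 22.0116
δb = ε·‖b‖·d = [0.0661 0.0149]; solving A·Δx = δb gives ‖Δx‖ = 0.7456
realised ‖Δx‖/‖x‖ = 0.0339
tightness: 0.0339 against a bound of 1.6673 (unrounded ratio ≈ 0.0203)

0.0339
1.6673


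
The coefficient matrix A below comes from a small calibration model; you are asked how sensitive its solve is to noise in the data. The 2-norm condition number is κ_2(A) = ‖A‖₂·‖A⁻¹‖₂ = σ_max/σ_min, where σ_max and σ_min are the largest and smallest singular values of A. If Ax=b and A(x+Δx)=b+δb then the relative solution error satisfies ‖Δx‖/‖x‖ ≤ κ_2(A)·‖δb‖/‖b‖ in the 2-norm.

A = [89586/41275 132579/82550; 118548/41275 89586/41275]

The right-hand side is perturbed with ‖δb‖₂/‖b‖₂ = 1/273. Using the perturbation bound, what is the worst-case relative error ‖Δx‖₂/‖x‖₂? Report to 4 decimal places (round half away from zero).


0.7560

M = AᵀA = [883171188/68145025 662354091/68145025; 662354091/68145025 1987191873/272580100]. tr(M)=220795065/10903204, det(M)=26244/2725801
eigenvalues of AᵀA: λ = (tr ± √(tr²−4·det))/2 = 81/4, 1296/2725801
so κ_2 = √((81/4) / (1296/2725801)) = 206.3750
worst-case relative error ≤ 206.3750 × 1/273 = 0.7560


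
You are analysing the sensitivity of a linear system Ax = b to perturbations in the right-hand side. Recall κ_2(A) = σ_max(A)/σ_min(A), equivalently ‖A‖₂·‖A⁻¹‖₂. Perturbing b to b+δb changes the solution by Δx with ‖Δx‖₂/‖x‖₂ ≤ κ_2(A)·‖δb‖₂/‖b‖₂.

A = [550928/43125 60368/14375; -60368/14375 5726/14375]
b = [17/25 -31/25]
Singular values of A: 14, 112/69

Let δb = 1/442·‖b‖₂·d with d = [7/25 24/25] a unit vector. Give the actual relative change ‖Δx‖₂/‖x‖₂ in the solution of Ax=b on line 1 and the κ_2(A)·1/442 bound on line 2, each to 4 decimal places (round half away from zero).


0.0032
0.0195

σ_max = 14, σ_min = 112/69
κ = σ_max/σ_min = 14/(112/69) = 8.6250
perturbation bound = 8.6250·1/442 = 0.0195
solve Ax = b  →  x = [0.2411 -0.5714]
‖b‖ = 1.4142, ‖x‖ = 0.6202
δb = ε·‖b‖·d = [0.0009 0.0031]; solving A·Δx = δb gives ‖Δx‖ = 0.0020
relative error = 0.0032
realised/bound (from unrounded values) ≈ 0.1629


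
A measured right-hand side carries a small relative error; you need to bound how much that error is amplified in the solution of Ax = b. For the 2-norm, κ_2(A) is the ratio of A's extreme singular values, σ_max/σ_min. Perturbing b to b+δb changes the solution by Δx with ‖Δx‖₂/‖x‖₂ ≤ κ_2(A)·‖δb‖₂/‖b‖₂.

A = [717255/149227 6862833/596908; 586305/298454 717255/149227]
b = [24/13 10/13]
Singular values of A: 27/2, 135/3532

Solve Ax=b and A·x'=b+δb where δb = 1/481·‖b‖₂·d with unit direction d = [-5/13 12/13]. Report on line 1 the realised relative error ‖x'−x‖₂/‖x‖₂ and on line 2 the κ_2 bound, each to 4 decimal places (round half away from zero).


largest singular value 27/2, smallest 135/3532
condition number: (27/2) ÷ (135/3532) = 353.2000
κ_2(A)·‖δb‖/‖b‖ = 0.7343
solve Ax = b  →  x = [0.0570 0.1368]
‖b‖ = 2.0000, ‖x‖ = 0.1481
with δb = [-0.0016 0.0038], A·Δx = δb → ‖Δx‖ = 0.1088
relative error = 0.7343
realised/bound = 1 exactly: the bound is attained for this b and d

0.7343
0.7343


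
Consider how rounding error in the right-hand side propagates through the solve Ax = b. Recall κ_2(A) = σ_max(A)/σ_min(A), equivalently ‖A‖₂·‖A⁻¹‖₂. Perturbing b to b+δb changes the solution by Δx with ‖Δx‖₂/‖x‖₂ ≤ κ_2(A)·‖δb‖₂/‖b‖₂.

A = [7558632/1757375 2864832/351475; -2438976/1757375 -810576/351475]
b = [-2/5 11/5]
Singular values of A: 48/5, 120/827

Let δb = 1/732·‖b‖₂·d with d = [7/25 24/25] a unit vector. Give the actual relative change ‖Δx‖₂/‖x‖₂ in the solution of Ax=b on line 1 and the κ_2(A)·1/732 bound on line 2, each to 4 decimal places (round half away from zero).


from the listed singular values, σ₁ = 48/5, σ_n = 120/827
κ_2(A) = (48/5) / (120/827) = 66.1600
worst-case relative error ≤ 66.1600 × 1/732 = 0.0904
solve Ax = b  →  x = [-12.2108 6.3944]
‖b‖ = 2.2361, ‖x‖ = 13.7837
re-solving with b+δb shifts x by Δx of norm 0.0211
realised ‖Δx‖/‖x‖ = 0.0015
tightness: 0.0015 against a bound of 0.0904 (unrounded ratio ≈ 0.0169)

0.0015
0.0904


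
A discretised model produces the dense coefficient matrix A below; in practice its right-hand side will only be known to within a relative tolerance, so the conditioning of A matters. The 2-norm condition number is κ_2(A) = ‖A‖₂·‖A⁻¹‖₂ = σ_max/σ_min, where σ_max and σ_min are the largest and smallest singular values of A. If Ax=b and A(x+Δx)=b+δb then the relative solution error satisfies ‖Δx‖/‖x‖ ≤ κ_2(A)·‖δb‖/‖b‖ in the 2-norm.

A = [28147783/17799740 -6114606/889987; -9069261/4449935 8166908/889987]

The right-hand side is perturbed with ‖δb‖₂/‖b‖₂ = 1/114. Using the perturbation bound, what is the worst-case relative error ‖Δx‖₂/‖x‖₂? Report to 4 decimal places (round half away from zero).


form AᵀA = [84332864367721/12673229762704 -46838388367845/1584153720338; -46838388367845/1584153720338 104086792815700/792076860169] with trace 1040881350041/7539101584 and determinant 121992025/471193849
solving λ² − 1040881350041/7539101584·λ + 121992025/471193849 = 0 gives λ = 2209/16, 883600/471193849
so κ_2 = √((2209/16) / (883600/471193849)) = 271.3375
κ_2(A)·‖δb‖/‖b‖ = 2.3802

2.3802


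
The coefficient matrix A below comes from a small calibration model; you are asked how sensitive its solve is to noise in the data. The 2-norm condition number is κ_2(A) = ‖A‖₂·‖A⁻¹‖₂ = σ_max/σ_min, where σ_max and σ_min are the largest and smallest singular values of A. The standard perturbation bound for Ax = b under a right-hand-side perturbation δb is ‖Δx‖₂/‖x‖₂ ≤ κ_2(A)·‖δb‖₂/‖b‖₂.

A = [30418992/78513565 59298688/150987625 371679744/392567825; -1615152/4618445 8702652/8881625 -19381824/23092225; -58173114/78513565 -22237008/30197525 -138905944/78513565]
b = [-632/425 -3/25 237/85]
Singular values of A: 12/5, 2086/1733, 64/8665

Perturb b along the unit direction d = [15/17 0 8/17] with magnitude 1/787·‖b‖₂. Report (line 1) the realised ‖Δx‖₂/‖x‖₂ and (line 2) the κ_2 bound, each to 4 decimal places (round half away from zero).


σ_max = 12/5, σ_min = 64/8665
condition number: (12/5) ÷ (64/8665) = 324.9375
bound on ‖Δx‖/‖x‖: κ·ε = 324.9375·1/787 = 0.4129
solve Ax = b  →  x = [-0.3989 -1.0849 -0.9574]
2-norm of b is 3.1623; of x, 1.5009
with δb = [0.0035 0.0000 0.0019], A·Δx = δb → ‖Δx‖ = 0.5440
dividing the unrounded norms, ‖Δx‖/‖x‖ = 0.3625
realised/bound (from unrounded values) ≈ 0.8779

0.3625
0.4129


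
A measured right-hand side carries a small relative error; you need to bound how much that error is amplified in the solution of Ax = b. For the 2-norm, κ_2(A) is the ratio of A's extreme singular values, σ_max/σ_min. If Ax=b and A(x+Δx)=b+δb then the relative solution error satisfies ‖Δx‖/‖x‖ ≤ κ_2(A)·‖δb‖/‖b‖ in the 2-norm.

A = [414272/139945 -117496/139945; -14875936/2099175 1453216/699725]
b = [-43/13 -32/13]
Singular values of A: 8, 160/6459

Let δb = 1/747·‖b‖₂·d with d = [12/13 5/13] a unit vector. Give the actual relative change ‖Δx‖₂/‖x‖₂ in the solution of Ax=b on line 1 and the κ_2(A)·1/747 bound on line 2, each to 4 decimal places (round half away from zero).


0.0014
0.4323

from the listed singular values, σ₁ = 8, σ_n = 160/6459
κ_2(A) = 8 / (160/6459) = 322.9500
worst-case relative error ≤ 322.9500 × 1/747 = 0.4323
solve Ax = b  →  x = [-45.0930 -155.0510]
2-norm of b is 4.1231; of x, 161.4750
with δb = [0.0051 0.0021], A·Δx = δb → ‖Δx‖ = 0.2228
realised ‖Δx‖/‖x‖ = 0.0014
so the bound overstates the realised error by a factor of ≈ 313.3076 (computed from the unrounded values)


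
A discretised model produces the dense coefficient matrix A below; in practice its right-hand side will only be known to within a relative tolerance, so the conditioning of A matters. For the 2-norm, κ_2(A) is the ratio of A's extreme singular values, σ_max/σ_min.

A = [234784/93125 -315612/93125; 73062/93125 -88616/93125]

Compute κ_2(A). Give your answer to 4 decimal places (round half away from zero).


74.5000

form AᵀA = [96738532/13875625 -128920176/13875625; -128920176/13875625 171941968/13875625] with trace 2149444/111005 and determinant 937024/13875625
eigenvalues of AᵀA: λ = (tr ± √(tr²−4·det))/2 = 484/25, 1936/555025
σ_max=√(484/25)=(22/5), σ_min=√(1936/555025)=(44/745) → κ = 74.5000


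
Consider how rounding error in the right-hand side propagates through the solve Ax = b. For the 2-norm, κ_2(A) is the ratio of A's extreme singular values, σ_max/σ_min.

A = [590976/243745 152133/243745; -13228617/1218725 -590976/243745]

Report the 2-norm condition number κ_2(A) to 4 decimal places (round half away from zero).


M = AᵀA = [109296623169/883575625 4918102272/176715125; 4918102272/176715125 44306613/7068605]. tr(M)=68313474/525625, det(M)=10556001/13140625
char-poly roots: 3249/25 and 3249/525625
σ_max=√(3249/25)=(57/5), σ_min=√(3249/525625)=(57/725) → κ = 145.0000

145.0000


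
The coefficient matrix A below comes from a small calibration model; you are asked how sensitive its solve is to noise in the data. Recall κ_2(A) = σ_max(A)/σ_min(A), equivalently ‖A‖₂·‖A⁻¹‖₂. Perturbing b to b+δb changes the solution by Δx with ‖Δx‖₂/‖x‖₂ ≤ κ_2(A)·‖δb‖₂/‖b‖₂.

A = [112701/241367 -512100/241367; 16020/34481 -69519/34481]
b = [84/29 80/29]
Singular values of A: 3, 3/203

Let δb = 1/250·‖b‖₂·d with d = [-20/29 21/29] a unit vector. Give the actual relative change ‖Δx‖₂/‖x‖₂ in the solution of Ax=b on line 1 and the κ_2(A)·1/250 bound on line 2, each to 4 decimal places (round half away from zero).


from the listed singular values, σ₁ = 3, σ_n = 3/203
κ = σ_max/σ_min = 3/(3/203) = 203.0000
bound on ‖Δx‖/‖x‖: κ·ε = 203.0000·1/250 = 0.8120
solve Ax = b  →  x = [0.2927 -1.3008]
‖b‖ = 4.0000, ‖x‖ = 1.3333
δb = ε·‖b‖·d = [-0.0110 0.0116]; solving A·Δx = δb gives ‖Δx‖ = 1.0827
dividing the unrounded norms, ‖Δx‖/‖x‖ = 0.8120
so the bound is sharp here: realised error equals the bound

0.8120
0.8120


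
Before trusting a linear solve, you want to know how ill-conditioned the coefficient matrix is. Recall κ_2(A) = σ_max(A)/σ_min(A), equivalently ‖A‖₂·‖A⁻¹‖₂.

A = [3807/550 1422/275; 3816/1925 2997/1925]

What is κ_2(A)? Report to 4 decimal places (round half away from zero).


form AᵀA = [6147333/118580 1152549/29645; 1152549/29645 864513/29645] with trace 1921077/23716 and determinant 6561/23716
λ_max, λ_min = (1921077/23716 ± √3689914437225/562448656)/2 = 81, 81/23716
so κ_2 = √(81 / (81/23716)) = 154.0000

154.0000


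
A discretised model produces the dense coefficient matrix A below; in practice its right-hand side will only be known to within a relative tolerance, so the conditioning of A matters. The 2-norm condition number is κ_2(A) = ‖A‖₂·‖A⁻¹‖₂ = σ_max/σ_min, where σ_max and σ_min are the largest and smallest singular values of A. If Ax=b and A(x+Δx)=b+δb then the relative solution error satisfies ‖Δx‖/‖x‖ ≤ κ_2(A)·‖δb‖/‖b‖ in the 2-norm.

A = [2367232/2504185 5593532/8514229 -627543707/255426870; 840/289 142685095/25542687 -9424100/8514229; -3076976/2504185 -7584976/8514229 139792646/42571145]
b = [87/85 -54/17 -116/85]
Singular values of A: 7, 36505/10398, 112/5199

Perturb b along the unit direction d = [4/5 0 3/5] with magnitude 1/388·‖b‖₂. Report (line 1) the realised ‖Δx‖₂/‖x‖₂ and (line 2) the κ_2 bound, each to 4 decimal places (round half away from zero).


0.4788
0.8375

from the listed singular values, σ₁ = 7, σ_n = 112/5199
condition number: 7 ÷ (112/5199) = 324.9375
worst-case relative error ≤ 324.9375 × 1/388 = 0.8375
solve Ax = b  →  x = [-0.1345 -0.6246 -0.6353]
‖b‖ = 3.6056, ‖x‖ = 0.9010
with δb = [0.0074 0.0000 0.0056], A·Δx = δb → ‖Δx‖ = 0.4314
realised ‖Δx‖/‖x‖ = 0.4788
so the bound overstates the realised error by a factor of ≈ 1.7493 (computed from the unrounded values)


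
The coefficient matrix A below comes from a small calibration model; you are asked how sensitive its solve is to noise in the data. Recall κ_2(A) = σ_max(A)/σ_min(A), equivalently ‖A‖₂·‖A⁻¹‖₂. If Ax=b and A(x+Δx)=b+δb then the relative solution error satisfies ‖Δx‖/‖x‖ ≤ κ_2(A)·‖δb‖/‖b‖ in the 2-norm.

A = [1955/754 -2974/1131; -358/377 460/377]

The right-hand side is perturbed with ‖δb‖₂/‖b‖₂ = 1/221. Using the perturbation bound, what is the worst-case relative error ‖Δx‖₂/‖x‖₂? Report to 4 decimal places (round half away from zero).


0.1086

M = AᵀA = [25649/3364 -20125/2523; -20125/2523 63604/7569]. tr(M)=577/36, det(M)=4/9
char-poly roots: 16 and 1/36
κ = σ_max/σ_min = 4/(1/6) = 24.0000
κ_2(A)·‖δb‖/‖b‖ = 0.1086


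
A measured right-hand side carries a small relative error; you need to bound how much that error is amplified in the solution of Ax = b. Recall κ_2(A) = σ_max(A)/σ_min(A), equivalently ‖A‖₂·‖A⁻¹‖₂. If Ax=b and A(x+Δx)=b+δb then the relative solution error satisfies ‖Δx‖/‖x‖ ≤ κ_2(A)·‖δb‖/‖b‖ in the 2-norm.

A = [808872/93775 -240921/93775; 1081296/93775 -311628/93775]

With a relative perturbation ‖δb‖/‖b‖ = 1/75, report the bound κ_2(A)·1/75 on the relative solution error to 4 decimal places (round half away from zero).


3.1258

form AᵀA = [14587799616/70350005 -4254690888/70350005; -4254690888/70350005 1241239509/70350005] with trace 3165807825/14070001 and determinant 12960000/14070001
solving λ² − 3165807825/14070001·λ + 12960000/14070001 = 0 gives λ = 225, 57600/14070001
σ_max=√225=15, σ_min=√(57600/14070001)=(240/3751) → κ = 234.4375
κ_2(A)·‖δb‖/‖b‖ = 3.1258


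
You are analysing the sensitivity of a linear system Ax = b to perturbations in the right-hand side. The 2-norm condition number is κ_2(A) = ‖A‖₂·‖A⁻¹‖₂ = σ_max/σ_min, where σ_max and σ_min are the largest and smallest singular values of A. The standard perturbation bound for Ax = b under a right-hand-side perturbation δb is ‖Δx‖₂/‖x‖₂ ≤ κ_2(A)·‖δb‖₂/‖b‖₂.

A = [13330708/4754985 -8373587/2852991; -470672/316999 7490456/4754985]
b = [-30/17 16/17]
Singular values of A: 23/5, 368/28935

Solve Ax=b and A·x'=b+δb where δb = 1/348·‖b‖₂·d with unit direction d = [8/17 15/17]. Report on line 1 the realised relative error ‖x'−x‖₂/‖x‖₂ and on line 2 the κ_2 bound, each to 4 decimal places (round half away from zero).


1.0393
1.0393

from the listed singular values, σ₁ = 23/5, σ_n = 368/28935
κ = σ_max/σ_min = (23/5)/(368/28935) = 361.6875
bound on ‖Δx‖/‖x‖: κ·ε = 361.6875·1/348 = 1.0393
solve Ax = b  →  x = [-0.2999 0.3148]
2-norm of b is 2.0000; of x, 0.4348
re-solving with b+δb shifts x by Δx of norm 0.4519
realised ‖Δx‖/‖x‖ = 1.0393
realised/bound = 1 exactly: the bound is attained for this b and d


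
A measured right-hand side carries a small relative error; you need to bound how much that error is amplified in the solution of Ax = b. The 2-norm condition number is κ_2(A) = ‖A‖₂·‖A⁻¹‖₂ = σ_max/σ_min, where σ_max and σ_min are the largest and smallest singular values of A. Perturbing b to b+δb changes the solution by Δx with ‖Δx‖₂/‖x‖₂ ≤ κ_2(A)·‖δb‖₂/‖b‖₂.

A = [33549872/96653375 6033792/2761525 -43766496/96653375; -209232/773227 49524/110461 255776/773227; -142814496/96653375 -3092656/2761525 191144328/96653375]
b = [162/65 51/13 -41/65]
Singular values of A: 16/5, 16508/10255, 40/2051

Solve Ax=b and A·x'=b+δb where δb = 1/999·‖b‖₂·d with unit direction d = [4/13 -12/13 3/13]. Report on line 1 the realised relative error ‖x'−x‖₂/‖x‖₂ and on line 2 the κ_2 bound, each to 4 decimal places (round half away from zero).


σ_max = 16/5, σ_min = 40/2051
condition number: (16/5) ÷ (40/2051) = 164.0800
bound on ‖Δx‖/‖x‖: κ·ε = 164.0800·1/999 = 0.1642
solve Ax = b  →  x = [-123.5596 1.7806 -91.6289]
‖b‖ = 4.6904, ‖x‖ = 153.8376
δb = ε·‖b‖·d = [0.0014 -0.0043 0.0011]; solving A·Δx = δb gives ‖Δx‖ = 0.2407
relative error = 0.0016
tightness: 0.0016 against a bound of 0.1642 (unrounded ratio ≈ 0.0095)

0.0016
0.1642


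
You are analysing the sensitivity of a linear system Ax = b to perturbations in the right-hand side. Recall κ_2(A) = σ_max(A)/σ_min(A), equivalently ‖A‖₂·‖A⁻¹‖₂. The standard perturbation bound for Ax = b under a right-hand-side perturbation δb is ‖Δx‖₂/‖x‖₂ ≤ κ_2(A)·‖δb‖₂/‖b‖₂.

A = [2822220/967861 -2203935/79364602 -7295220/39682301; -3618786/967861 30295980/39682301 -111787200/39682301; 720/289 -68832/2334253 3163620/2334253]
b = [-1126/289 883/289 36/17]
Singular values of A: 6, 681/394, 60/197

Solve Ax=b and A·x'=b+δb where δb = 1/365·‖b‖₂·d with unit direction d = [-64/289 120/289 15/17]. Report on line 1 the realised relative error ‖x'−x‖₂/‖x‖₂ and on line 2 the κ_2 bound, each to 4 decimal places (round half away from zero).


from the listed singular values, σ₁ = 6, σ_n = 60/197
κ = σ_max/σ_min = 6/(60/197) = 19.7000
worst-case relative error ≤ 19.7000 × 1/365 = 0.0540
solve Ax = b  →  x = [-0.9857 12.6405 3.6495]
‖b‖ = 5.3852, ‖x‖ = 13.1937
Δx = A⁻¹·δb where δb = 1/365·5.3852·d; ‖Δx‖ = 0.0484
realised ‖Δx‖/‖x‖ = 0.0037
so the bound overstates the realised error by a factor of ≈ 14.7000 (computed from the unrounded values)

0.0037
0.0540


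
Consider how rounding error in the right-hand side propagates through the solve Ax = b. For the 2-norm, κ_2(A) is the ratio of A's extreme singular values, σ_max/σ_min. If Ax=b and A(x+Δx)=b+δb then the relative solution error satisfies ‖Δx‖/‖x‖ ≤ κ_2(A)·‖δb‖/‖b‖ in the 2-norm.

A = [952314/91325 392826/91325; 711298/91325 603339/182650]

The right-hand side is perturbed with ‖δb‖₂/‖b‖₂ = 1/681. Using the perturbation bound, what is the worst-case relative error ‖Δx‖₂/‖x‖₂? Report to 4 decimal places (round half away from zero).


0.3095

M = AᵀA = [56513871976/333610225 4709364891/66722045; 4709364891/66722045 39250680561/1334440900]. tr(M)=313971797/1579220, det(M)=43917129/49350625
char-poly roots: 19881/100 and 8836/1974025
so κ_2 = √((19881/100) / (8836/1974025)) = 210.7500
bound on ‖Δx‖/‖x‖: κ·ε = 210.7500·1/681 = 0.3095


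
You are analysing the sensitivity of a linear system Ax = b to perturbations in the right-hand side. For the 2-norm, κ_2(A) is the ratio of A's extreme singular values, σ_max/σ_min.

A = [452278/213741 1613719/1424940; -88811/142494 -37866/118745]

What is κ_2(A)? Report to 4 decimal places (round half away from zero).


M = AᵀA = [889208100625/182740860324 79038211375/30456810054; 79038211375/30456810054 112422444025/81218160144]. tr(M)=15808423525/2529285264, det(M)=9765625/10117141056
eigenvalues of AᵀA: λ = (tr ± √(tr²−4·det))/2 = 25/4, 390625/2529285264
κ_2(A) = √(λ_max/λ_min) = √((25/4) / (390625/2529285264)) = 201.1680

201.1680


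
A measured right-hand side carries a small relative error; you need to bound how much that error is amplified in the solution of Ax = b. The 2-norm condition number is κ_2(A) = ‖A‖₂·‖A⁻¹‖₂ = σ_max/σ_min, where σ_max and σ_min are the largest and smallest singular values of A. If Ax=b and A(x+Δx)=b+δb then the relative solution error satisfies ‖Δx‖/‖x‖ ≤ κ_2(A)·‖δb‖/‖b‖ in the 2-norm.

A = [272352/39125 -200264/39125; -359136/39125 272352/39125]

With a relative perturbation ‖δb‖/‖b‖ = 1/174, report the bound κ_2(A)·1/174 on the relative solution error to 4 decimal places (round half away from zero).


0.8095

form AᵀA = [8126171136/61230625 -6094148352/61230625; -6094148352/61230625 4571251264/61230625] with trace 507896896/2449225 and determinant 5308416/2449225
λ_max, λ_min = (507896896/2449225 ± √257907250945724416/5998703100625)/2 = 5184/25, 1024/97969
so κ_2 = √((5184/25) / (1024/97969)) = 140.8500
perturbation bound = 140.8500·1/174 = 0.8095


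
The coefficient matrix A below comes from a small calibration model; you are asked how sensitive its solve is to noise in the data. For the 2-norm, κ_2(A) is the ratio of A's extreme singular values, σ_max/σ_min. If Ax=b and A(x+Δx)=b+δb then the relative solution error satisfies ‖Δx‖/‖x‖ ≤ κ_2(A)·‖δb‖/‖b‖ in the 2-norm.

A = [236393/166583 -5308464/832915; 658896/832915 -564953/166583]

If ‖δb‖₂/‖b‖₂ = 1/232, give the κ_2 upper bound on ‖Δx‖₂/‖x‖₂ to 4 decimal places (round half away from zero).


form AᵀA = [6336280969/2400510025 -1126040832/96020401; -1126040832/96020401 125117949289/2400510025] with trace 78200018/1428025 and determinant 1874161/35700625
λ_max, λ_min = (78200018/1428025 ± √244592583975936/81570216025)/2 = 1369/25, 1369/1428025
σ_max=√(1369/25)=(37/5), σ_min=√(1369/1428025)=(37/1195) → κ = 239.0000
bound on ‖Δx‖/‖x‖: κ·ε = 239.0000·1/232 = 1.0302

1.0302


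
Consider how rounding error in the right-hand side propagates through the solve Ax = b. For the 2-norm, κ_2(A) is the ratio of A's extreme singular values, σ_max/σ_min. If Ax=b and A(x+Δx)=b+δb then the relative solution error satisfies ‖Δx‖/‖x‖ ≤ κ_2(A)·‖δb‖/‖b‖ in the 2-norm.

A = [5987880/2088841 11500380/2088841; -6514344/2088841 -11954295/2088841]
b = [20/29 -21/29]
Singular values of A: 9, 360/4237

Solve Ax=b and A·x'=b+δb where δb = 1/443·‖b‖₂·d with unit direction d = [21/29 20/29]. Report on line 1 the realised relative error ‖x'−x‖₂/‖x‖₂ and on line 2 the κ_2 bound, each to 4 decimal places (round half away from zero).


from the listed singular values, σ₁ = 9, σ_n = 360/4237
κ_2(A) = 9 / (360/4237) = 105.9250
worst-case relative error ≤ 105.9250 × 1/443 = 0.2391
solve Ax = b  →  x = [0.0523 0.0980]
‖b‖₂ = 1.0000 and ‖x‖₂ = 0.1111
with δb = [0.0016 0.0016], A·Δx = δb → ‖Δx‖ = 0.0266
relative error = 0.2391
realised/bound = 1 exactly: the bound is attained for this b and d

0.2391
0.2391


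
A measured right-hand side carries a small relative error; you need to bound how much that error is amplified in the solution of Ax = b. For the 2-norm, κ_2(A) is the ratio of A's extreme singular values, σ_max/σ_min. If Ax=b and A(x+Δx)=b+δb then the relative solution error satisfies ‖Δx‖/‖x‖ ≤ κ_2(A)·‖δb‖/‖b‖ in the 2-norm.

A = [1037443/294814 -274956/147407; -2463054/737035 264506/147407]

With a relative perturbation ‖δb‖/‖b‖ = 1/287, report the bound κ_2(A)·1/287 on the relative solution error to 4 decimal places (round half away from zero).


AᵀA = [60848679529/2583688900 -1622616534/129184445; -1622616534/129184445 173084692/25836889]; tr = 270439961/8940100, det = 14641/2235025
char-poly roots: 121/4 and 484/2235025
so κ_2 = √((121/4) / (484/2235025)) = 373.7500
bound on ‖Δx‖/‖x‖: κ·ε = 373.7500·1/287 = 1.3023

1.3023


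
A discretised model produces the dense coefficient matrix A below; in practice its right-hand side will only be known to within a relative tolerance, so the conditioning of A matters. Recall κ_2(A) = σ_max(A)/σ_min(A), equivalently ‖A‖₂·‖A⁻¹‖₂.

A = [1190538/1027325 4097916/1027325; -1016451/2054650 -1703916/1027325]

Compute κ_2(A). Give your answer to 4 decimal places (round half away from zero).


form AᵀA = [39660920433/24979802500 33992297514/6244950625; 33992297514/6244950625 116545830048/6244950625] with trace 809350785/39967684 and determinant 26244/9991921
char-poly roots: 81/4 and 1296/9991921
so κ_2 = √((81/4) / (1296/9991921)) = 395.1250

395.1250


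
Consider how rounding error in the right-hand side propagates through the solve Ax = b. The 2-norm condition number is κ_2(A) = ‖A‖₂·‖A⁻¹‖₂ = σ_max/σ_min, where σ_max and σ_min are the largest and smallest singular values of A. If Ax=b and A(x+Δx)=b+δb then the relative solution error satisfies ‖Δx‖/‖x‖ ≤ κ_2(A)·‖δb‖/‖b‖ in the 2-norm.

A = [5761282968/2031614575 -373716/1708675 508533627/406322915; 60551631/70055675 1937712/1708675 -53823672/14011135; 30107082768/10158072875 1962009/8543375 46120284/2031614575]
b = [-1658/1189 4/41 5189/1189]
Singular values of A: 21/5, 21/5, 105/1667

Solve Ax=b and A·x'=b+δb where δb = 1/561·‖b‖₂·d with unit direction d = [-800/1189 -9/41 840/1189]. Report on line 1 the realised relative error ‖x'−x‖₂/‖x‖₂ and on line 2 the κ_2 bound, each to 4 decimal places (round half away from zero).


from the listed singular values, σ₁ = 21/5, σ_n = 105/1667
κ_2(A) = (21/5) / (105/1667) = 66.6800
bound on ‖Δx‖/‖x‖: κ·ε = 66.6800·1/561 = 0.1189
solve Ax = b  →  x = [-3.3885 61.0312 17.2292]
‖b‖ = 4.5826, ‖x‖ = 63.5070
δb = ε·‖b‖·d = [-0.0055 -0.0018 0.0058]; solving A·Δx = δb gives ‖Δx‖ = 0.1297
realised ‖Δx‖/‖x‖ = 0.0020
realised/bound (from unrounded values) ≈ 0.0172

0.0020
0.1189


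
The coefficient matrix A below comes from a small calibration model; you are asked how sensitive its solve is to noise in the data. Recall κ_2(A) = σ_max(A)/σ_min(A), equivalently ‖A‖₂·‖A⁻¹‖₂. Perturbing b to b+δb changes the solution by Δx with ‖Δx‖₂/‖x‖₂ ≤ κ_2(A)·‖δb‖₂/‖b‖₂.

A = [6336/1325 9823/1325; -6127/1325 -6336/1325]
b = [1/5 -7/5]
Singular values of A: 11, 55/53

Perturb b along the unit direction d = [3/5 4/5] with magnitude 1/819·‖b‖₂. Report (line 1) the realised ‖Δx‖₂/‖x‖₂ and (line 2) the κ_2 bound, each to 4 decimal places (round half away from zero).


largest singular value 11, smallest 55/53
κ_2(A) = 11 / (55/53) = 10.6000
bound on ‖Δx‖/‖x‖: κ·ε = 10.6000·1/819 = 0.0129
solve Ax = b  →  x = [0.8255 -0.5055]
2-norm of b is 1.4142; of x, 0.9679
Δx = A⁻¹·δb where δb = 1/819·1.4142·d; ‖Δx‖ = 0.0017
dividing the unrounded norms, ‖Δx‖/‖x‖ = 0.0017
realised/bound (from unrounded values) ≈ 0.1328

0.0017
0.0129


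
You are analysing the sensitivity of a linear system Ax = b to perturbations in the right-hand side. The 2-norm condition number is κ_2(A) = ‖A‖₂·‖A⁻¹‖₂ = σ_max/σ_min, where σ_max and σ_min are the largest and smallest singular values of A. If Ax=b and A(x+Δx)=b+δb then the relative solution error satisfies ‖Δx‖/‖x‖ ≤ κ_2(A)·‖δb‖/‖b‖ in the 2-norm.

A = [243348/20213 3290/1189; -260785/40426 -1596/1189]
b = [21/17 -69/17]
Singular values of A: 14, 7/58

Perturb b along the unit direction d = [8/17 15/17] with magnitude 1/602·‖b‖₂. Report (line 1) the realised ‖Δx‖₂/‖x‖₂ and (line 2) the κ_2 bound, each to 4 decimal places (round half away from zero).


from the listed singular values, σ₁ = 14, σ_n = 7/58
κ_2(A) = 14 / (7/58) = 116.0000
bound on ‖Δx‖/‖x‖: κ·ε = 116.0000·1/602 = 0.1927
solve Ax = b  →  x = [5.6655 -24.2038]
‖b‖ = 4.2426, ‖x‖ = 24.8581
re-solving with b+δb shifts x by Δx of norm 0.0584
dividing the unrounded norms, ‖Δx‖/‖x‖ = 0.0023
realised/bound (from unrounded values) ≈ 0.0122

0.0023
0.1927


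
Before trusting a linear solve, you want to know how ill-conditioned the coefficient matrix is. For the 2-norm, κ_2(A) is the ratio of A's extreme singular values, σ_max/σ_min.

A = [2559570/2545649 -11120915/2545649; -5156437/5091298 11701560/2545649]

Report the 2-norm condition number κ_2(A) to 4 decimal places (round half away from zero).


214.1000

form AᵀA = [62775787009/30822015844 -69719309010/7705503961; -69719309010/7705503961 309870697825/7705503961] with trace 774692789/18335524 and determinant 714025/18335524
solving λ² − 774692789/18335524·λ + 714025/18335524 = 0 gives λ = 169/4, 4225/4583881
so κ_2 = √((169/4) / (4225/4583881)) = 214.1000


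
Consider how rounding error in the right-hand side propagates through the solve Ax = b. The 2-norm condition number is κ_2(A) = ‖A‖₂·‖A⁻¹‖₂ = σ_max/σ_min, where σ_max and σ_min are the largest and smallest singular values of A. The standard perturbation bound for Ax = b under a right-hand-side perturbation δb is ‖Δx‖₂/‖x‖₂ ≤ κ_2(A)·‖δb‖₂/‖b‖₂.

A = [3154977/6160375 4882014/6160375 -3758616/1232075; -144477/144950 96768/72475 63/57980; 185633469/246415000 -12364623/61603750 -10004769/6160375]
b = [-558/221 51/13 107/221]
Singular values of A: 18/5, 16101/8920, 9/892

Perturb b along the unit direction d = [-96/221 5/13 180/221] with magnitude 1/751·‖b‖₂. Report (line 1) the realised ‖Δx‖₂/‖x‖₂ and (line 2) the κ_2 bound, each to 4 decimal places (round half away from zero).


0.0021
0.4751

largest singular value 18/5, smallest 9/892
κ_2(A) = (18/5) / (9/892) = 356.8000
bound on ‖Δx‖/‖x‖: κ·ε = 356.8000·1/751 = 0.4751
solve Ax = b  →  x = [227.2304 172.5003 83.7867]
‖b‖₂ = 4.6904 and ‖x‖₂ = 297.3385
δb = ε·‖b‖·d = [-0.0027 0.0024 0.0051]; solving A·Δx = δb gives ‖Δx‖ = 0.6190
relative error = 0.0021
realised/bound (from unrounded values) ≈ 0.0044
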